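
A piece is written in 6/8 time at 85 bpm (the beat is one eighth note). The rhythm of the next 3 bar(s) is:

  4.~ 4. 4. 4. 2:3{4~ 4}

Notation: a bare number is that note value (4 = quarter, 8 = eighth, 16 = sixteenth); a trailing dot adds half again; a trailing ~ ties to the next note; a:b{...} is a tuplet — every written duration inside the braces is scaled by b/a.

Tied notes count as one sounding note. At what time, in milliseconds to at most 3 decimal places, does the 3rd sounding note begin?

note 3 onset = 9b = 6352.941ms

1. 0.0ms @ 0 + 4235.294ms (6)
2. 4235.294ms @ 6 + 2117.647ms (3)
3. 6352.941ms @ 9 + 2117.647ms (3)
4. 8470.588ms @ 12 + 4235.294ms (6)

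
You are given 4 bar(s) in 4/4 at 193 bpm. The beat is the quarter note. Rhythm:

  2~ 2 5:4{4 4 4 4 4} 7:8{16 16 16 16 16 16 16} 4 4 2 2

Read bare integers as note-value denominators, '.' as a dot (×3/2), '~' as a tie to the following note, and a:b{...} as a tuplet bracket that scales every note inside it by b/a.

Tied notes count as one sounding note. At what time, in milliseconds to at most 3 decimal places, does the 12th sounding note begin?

1. 0.0ms @ 0 + 1243.523ms (4)
2. 1243.523ms @ 4 + 248.705ms (4/5)
3. 1492.228ms @ 24/5 + 248.705ms (4/5)
4. 1740.933ms @ 28/5 + 248.705ms (4/5)
5. 1989.637ms @ 32/5 + 248.705ms (4/5)
6. 2238.342ms @ 36/5 + 248.705ms (4/5)
7. 2487.047ms @ 8 + 88.823ms (2/7)
8. 2575.87ms @ 58/7 + 88.823ms (2/7)
9. 2664.693ms @ 60/7 + 88.823ms (2/7)
10. 2753.516ms @ 62/7 + 88.823ms (2/7)
11. 2842.339ms @ 64/7 + 88.823ms (2/7)
12. 2931.162ms @ 66/7 + 88.823ms (2/7)
13. 3019.985ms @ 68/7 + 88.823ms (2/7)
14. 3108.808ms @ 10 + 310.881ms (1)
15. 3419.689ms @ 11 + 310.881ms (1)
16. 3730.57ms @ 12 + 621.762ms (2)
17. 4352.332ms @ 14 + 621.762ms (2)

note 12 onset = 66/7b = 2931.162ms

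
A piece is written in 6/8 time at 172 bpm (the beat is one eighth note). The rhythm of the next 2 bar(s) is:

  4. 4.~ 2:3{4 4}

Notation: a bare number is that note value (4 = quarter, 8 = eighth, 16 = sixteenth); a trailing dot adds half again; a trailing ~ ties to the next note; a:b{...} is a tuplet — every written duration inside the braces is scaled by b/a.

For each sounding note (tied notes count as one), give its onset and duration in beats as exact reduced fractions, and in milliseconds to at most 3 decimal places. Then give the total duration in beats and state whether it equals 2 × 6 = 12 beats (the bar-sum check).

1) 0.0ms=0b +1046.512ms=3b
2) 1046.512ms=3b +2093.023ms=6b
3) 3139.535ms=9b +1046.512ms=3b
Σ=12b of 12 (172bpm 6/8) — PASS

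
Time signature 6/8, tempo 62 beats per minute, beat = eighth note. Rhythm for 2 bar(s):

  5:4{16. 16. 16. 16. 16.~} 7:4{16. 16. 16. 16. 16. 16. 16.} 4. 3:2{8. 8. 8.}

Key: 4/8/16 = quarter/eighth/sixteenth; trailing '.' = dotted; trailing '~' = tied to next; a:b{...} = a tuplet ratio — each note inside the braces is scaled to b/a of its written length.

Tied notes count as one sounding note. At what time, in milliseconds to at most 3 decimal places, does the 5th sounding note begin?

1. 0.0ms @ 0 + 580.645ms (3/5)
2. 580.645ms @ 3/5 + 580.645ms (3/5)
3. 1161.29ms @ 6/5 + 580.645ms (3/5)
4. 1741.935ms @ 9/5 + 580.645ms (3/5)
5. 2322.581ms @ 12/5 + 995.392ms (36/35)
6. 3317.972ms @ 24/7 + 414.747ms (3/7)
7. 3732.719ms @ 27/7 + 414.747ms (3/7)
8. 4147.465ms @ 30/7 + 414.747ms (3/7)
9. 4562.212ms @ 33/7 + 414.747ms (3/7)
10. 4976.959ms @ 36/7 + 414.747ms (3/7)
11. 5391.705ms @ 39/7 + 414.747ms (3/7)
12. 5806.452ms @ 6 + 2903.226ms (3)
13. 8709.677ms @ 9 + 967.742ms (1)
14. 9677.419ms @ 10 + 967.742ms (1)
15. 10645.161ms @ 11 + 967.742ms (1)

note 5 onset = 12/5b = 2322.581ms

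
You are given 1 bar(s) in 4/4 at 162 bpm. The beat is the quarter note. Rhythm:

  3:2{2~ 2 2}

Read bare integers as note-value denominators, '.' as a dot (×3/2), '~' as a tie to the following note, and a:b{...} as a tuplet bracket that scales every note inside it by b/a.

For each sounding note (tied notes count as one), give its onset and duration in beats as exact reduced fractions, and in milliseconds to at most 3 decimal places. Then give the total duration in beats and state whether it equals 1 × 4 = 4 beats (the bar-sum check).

1) 0.0ms=0b +987.654ms=8/3b
2) 987.654ms=8/3b +493.827ms=4/3b
Σ=4b of 4 (162bpm 4/4) — PASS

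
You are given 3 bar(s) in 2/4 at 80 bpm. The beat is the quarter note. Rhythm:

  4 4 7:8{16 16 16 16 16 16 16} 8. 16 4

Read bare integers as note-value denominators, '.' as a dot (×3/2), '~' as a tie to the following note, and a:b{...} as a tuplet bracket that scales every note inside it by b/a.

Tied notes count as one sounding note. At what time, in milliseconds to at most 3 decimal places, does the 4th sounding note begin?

1. 0.0ms @ 0 + 750.0ms (1)
2. 750.0ms @ 1 + 750.0ms (1)
3. 1500.0ms @ 2 + 214.286ms (2/7)
4. 1714.286ms @ 16/7 + 214.286ms (2/7)
5. 1928.571ms @ 18/7 + 214.286ms (2/7)
6. 2142.857ms @ 20/7 + 214.286ms (2/7)
7. 2357.143ms @ 22/7 + 214.286ms (2/7)
8. 2571.429ms @ 24/7 + 214.286ms (2/7)
9. 2785.714ms @ 26/7 + 214.286ms (2/7)
10. 3000.0ms @ 4 + 562.5ms (3/4)
11. 3562.5ms @ 19/4 + 187.5ms (1/4)
12. 3750.0ms @ 5 + 750.0ms (1)

note 4 onset = 16/7b = 1714.286ms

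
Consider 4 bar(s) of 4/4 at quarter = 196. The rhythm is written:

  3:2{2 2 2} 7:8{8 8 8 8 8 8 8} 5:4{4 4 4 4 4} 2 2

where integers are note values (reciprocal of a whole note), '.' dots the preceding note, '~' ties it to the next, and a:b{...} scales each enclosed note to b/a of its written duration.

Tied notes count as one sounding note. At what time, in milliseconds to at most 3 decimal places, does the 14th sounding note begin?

note 14 onset = 52/5b = 3183.673ms

1. 0.0ms @ 0 + 408.163ms (4/3)
2. 408.163ms @ 4/3 + 408.163ms (4/3)
3. 816.327ms @ 8/3 + 408.163ms (4/3)
4. 1224.49ms @ 4 + 174.927ms (4/7)
5. 1399.417ms @ 32/7 + 174.927ms (4/7)
6. 1574.344ms @ 36/7 + 174.927ms (4/7)
7. 1749.271ms @ 40/7 + 174.927ms (4/7)
8. 1924.198ms @ 44/7 + 174.927ms (4/7)
9. 2099.125ms @ 48/7 + 174.927ms (4/7)
10. 2274.052ms @ 52/7 + 174.927ms (4/7)
11. 2448.98ms @ 8 + 244.898ms (4/5)
12. 2693.878ms @ 44/5 + 244.898ms (4/5)
13. 2938.776ms @ 48/5 + 244.898ms (4/5)
14. 3183.673ms @ 52/5 + 244.898ms (4/5)
15. 3428.571ms @ 56/5 + 244.898ms (4/5)
16. 3673.469ms @ 12 + 612.245ms (2)
17. 4285.714ms @ 14 + 612.245ms (2)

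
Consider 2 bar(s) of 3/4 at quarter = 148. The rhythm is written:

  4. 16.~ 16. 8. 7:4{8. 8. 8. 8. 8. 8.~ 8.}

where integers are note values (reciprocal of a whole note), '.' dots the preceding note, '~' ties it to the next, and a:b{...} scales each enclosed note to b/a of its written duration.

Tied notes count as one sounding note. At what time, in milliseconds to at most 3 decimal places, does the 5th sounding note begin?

note 5 onset = 24/7b = 1389.961ms

1. 0.0ms @ 0 + 608.108ms (3/2)
2. 608.108ms @ 3/2 + 304.054ms (3/4)
3. 912.162ms @ 9/4 + 304.054ms (3/4)
4. 1216.216ms @ 3 + 173.745ms (3/7)
5. 1389.961ms @ 24/7 + 173.745ms (3/7)
6. 1563.707ms @ 27/7 + 173.745ms (3/7)
7. 1737.452ms @ 30/7 + 173.745ms (3/7)
8. 1911.197ms @ 33/7 + 173.745ms (3/7)
9. 2084.942ms @ 36/7 + 347.49ms (6/7)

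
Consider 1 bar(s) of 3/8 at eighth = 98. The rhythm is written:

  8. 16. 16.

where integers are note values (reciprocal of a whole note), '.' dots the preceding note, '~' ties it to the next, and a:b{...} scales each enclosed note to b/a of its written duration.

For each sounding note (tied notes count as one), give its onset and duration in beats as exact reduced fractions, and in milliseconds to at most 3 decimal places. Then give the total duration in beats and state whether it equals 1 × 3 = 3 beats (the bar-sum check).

1) 0.0ms=0b +918.367ms=3/2b
2) 918.367ms=3/2b +459.184ms=3/4b
3) 1377.551ms=9/4b +459.184ms=3/4b
Σ=3b of 3 (98bpm 3/8) — PASS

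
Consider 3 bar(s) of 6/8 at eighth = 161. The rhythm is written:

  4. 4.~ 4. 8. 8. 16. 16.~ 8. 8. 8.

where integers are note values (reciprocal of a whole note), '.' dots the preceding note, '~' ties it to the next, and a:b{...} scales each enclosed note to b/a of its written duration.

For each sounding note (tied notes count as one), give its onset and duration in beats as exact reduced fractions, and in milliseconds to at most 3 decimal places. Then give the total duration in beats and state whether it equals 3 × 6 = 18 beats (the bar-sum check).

1) 0.0ms=0b +1118.012ms=3b
2) 1118.012ms=3b +2236.025ms=6b
3) 3354.037ms=9b +559.006ms=3/2b
4) 3913.043ms=21/2b +559.006ms=3/2b
5) 4472.05ms=12b +279.503ms=3/4b
6) 4751.553ms=51/4b +838.509ms=9/4b
7) 5590.062ms=15b +559.006ms=3/2b
8) 6149.068ms=33/2b +559.006ms=3/2b
Σ=18b of 18 (161bpm 6/8) — PASS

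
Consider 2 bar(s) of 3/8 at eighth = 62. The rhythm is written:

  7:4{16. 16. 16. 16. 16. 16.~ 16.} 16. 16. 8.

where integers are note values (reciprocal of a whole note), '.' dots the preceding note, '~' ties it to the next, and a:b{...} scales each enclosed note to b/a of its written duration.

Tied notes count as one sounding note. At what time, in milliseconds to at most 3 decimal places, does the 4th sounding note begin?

note 4 onset = 9/7b = 1244.24ms

1. 0.0ms @ 0 + 414.747ms (3/7)
2. 414.747ms @ 3/7 + 414.747ms (3/7)
3. 829.493ms @ 6/7 + 414.747ms (3/7)
4. 1244.24ms @ 9/7 + 414.747ms (3/7)
5. 1658.986ms @ 12/7 + 414.747ms (3/7)
6. 2073.733ms @ 15/7 + 829.493ms (6/7)
7. 2903.226ms @ 3 + 725.806ms (3/4)
8. 3629.032ms @ 15/4 + 725.806ms (3/4)
9. 4354.839ms @ 9/2 + 1451.613ms (3/2)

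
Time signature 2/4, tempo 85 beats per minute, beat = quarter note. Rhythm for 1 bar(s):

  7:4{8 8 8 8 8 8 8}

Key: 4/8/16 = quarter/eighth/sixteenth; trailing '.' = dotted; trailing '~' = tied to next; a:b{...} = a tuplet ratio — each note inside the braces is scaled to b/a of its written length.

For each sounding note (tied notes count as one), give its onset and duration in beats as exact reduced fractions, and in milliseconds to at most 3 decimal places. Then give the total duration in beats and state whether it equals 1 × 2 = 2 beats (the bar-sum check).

1) 0.0ms=0b +201.681ms=2/7b
2) 201.681ms=2/7b +201.681ms=2/7b
3) 403.361ms=4/7b +201.681ms=2/7b
4) 605.042ms=6/7b +201.681ms=2/7b
5) 806.723ms=8/7b +201.681ms=2/7b
6) 1008.403ms=10/7b +201.681ms=2/7b
7) 1210.084ms=12/7b +201.681ms=2/7b
Σ=2b of 2 (85bpm 2/4) — PASS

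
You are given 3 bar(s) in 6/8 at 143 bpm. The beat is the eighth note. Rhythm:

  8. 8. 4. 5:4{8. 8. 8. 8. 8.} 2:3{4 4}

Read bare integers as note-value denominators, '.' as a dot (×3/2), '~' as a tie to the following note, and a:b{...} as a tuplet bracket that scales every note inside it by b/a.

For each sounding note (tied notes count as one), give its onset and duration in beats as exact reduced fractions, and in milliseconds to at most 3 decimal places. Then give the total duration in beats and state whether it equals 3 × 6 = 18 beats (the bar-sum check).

1) 0.0ms=0b +629.371ms=3/2b
2) 629.371ms=3/2b +629.371ms=3/2b
3) 1258.741ms=3b +1258.741ms=3b
4) 2517.483ms=6b +503.497ms=6/5b
5) 3020.979ms=36/5b +503.497ms=6/5b
6) 3524.476ms=42/5b +503.497ms=6/5b
7) 4027.972ms=48/5b +503.497ms=6/5b
8) 4531.469ms=54/5b +503.497ms=6/5b
9) 5034.965ms=12b +1258.741ms=3b
10) 6293.706ms=15b +1258.741ms=3b
Σ=18b of 18 (143bpm 6/8) — PASS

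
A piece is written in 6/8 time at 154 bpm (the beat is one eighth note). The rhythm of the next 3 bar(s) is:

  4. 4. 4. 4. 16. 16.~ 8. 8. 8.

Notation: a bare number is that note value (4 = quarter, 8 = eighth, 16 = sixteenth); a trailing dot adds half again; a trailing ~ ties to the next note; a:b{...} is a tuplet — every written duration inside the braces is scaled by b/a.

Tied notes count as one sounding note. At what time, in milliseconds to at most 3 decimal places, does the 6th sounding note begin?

note 6 onset = 51/4b = 4967.532ms

1. 0.0ms @ 0 + 1168.831ms (3)
2. 1168.831ms @ 3 + 1168.831ms (3)
3. 2337.662ms @ 6 + 1168.831ms (3)
4. 3506.494ms @ 9 + 1168.831ms (3)
5. 4675.325ms @ 12 + 292.208ms (3/4)
6. 4967.532ms @ 51/4 + 876.623ms (9/4)
7. 5844.156ms @ 15 + 584.416ms (3/2)
8. 6428.571ms @ 33/2 + 584.416ms (3/2)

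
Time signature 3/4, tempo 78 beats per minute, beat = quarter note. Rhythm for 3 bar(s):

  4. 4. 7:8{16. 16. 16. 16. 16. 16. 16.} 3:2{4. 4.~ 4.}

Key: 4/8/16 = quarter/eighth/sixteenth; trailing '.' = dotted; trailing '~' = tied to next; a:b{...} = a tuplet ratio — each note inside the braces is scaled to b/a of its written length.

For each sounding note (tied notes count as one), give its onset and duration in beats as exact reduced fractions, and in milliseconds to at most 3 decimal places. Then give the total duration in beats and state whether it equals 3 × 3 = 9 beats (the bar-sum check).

1) 0.0ms=0b +1153.846ms=3/2b
2) 1153.846ms=3/2b +1153.846ms=3/2b
3) 2307.692ms=3b +329.67ms=3/7b
4) 2637.363ms=24/7b +329.67ms=3/7b
5) 2967.033ms=27/7b +329.67ms=3/7b
6) 3296.703ms=30/7b +329.67ms=3/7b
7) 3626.374ms=33/7b +329.67ms=3/7b
8) 3956.044ms=36/7b +329.67ms=3/7b
9) 4285.714ms=39/7b +329.67ms=3/7b
10) 4615.385ms=6b +769.231ms=1b
11) 5384.615ms=7b +1538.462ms=2b
Σ=9b of 9 (78bpm 3/4) — PASS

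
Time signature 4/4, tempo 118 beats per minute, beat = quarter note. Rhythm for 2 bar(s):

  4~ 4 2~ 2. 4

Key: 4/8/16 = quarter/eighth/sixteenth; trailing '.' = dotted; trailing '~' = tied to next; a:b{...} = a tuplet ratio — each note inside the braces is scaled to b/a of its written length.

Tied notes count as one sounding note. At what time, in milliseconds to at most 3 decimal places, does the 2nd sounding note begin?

note 2 onset = 2b = 1016.949ms

1. 0.0ms @ 0 + 1016.949ms (2)
2. 1016.949ms @ 2 + 2542.373ms (5)
3. 3559.322ms @ 7 + 508.475ms (1)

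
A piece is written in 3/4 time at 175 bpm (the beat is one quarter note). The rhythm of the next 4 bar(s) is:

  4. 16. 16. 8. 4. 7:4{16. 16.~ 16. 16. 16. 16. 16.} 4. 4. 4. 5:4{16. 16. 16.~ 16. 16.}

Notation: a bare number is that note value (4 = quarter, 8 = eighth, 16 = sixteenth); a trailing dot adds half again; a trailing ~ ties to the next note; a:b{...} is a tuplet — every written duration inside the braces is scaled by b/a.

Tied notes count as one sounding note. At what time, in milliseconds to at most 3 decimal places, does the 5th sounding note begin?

note 5 onset = 3b = 1028.571ms

1. 0.0ms @ 0 + 514.286ms (3/2)
2. 514.286ms @ 3/2 + 128.571ms (3/8)
3. 642.857ms @ 15/8 + 128.571ms (3/8)
4. 771.429ms @ 9/4 + 257.143ms (3/4)
5. 1028.571ms @ 3 + 514.286ms (3/2)
6. 1542.857ms @ 9/2 + 73.469ms (3/14)
7. 1616.327ms @ 33/7 + 146.939ms (3/7)
8. 1763.265ms @ 36/7 + 73.469ms (3/14)
9. 1836.735ms @ 75/14 + 73.469ms (3/14)
10. 1910.204ms @ 39/7 + 73.469ms (3/14)
11. 1983.673ms @ 81/14 + 73.469ms (3/14)
12. 2057.143ms @ 6 + 514.286ms (3/2)
13. 2571.429ms @ 15/2 + 514.286ms (3/2)
14. 3085.714ms @ 9 + 514.286ms (3/2)
15. 3600.0ms @ 21/2 + 102.857ms (3/10)
16. 3702.857ms @ 54/5 + 102.857ms (3/10)
17. 3805.714ms @ 111/10 + 205.714ms (3/5)
18. 4011.429ms @ 117/10 + 102.857ms (3/10)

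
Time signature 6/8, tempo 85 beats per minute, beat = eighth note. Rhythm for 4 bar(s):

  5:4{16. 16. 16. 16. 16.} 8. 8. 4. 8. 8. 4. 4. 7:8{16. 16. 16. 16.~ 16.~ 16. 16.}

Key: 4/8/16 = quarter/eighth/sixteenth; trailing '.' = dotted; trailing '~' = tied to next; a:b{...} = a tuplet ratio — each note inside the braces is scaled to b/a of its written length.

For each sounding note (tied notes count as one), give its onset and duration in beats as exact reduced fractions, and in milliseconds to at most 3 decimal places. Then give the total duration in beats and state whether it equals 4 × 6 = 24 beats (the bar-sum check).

1) 0.0ms=0b +423.529ms=3/5b
2) 423.529ms=3/5b +423.529ms=3/5b
3) 847.059ms=6/5b +423.529ms=3/5b
4) 1270.588ms=9/5b +423.529ms=3/5b
5) 1694.118ms=12/5b +423.529ms=3/5b
6) 2117.647ms=3b +1058.824ms=3/2b
7) 3176.471ms=9/2b +1058.824ms=3/2b
8) 4235.294ms=6b +2117.647ms=3b
9) 6352.941ms=9b +1058.824ms=3/2b
10) 7411.765ms=21/2b +1058.824ms=3/2b
11) 8470.588ms=12b +2117.647ms=3b
12) 10588.235ms=15b +2117.647ms=3b
13) 12705.882ms=18b +605.042ms=6/7b
14) 13310.924ms=132/7b +605.042ms=6/7b
15) 13915.966ms=138/7b +605.042ms=6/7b
16) 14521.008ms=144/7b +1815.126ms=18/7b
17) 16336.134ms=162/7b +605.042ms=6/7b
Σ=24b of 24 (85bpm 6/8) — PASS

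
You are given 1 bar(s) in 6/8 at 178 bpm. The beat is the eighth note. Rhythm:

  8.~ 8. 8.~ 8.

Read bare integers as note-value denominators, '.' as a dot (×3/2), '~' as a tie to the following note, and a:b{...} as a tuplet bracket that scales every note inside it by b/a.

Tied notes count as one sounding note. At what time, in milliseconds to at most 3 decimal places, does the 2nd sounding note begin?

1. 0.0ms @ 0 + 1011.236ms (3)
2. 1011.236ms @ 3 + 1011.236ms (3)

note 2 onset = 3b = 1011.236ms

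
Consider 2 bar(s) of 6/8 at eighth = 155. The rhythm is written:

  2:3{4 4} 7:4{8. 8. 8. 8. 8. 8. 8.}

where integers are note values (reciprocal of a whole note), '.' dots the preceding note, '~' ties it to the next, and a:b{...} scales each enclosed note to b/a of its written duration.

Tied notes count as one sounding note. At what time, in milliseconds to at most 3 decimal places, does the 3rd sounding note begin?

1. 0.0ms @ 0 + 1161.29ms (3)
2. 1161.29ms @ 3 + 1161.29ms (3)
3. 2322.581ms @ 6 + 331.797ms (6/7)
4. 2654.378ms @ 48/7 + 331.797ms (6/7)
5. 2986.175ms @ 54/7 + 331.797ms (6/7)
6. 3317.972ms @ 60/7 + 331.797ms (6/7)
7. 3649.77ms @ 66/7 + 331.797ms (6/7)
8. 3981.567ms @ 72/7 + 331.797ms (6/7)
9. 4313.364ms @ 78/7 + 331.797ms (6/7)

note 3 onset = 6b = 2322.581ms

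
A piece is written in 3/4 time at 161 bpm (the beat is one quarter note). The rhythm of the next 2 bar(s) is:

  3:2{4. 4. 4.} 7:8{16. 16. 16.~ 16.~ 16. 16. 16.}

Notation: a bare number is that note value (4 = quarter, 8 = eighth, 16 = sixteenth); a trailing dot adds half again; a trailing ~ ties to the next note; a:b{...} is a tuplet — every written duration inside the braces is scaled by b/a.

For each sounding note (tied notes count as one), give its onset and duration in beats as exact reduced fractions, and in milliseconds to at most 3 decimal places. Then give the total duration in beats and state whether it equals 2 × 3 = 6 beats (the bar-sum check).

1) 0.0ms=0b +372.671ms=1b
2) 372.671ms=1b +372.671ms=1b
3) 745.342ms=2b +372.671ms=1b
4) 1118.012ms=3b +159.716ms=3/7b
5) 1277.728ms=24/7b +159.716ms=3/7b
6) 1437.445ms=27/7b +479.148ms=9/7b
7) 1916.593ms=36/7b +159.716ms=3/7b
8) 2076.309ms=39/7b +159.716ms=3/7b
Σ=6b of 6 (161bpm 3/4) — PASS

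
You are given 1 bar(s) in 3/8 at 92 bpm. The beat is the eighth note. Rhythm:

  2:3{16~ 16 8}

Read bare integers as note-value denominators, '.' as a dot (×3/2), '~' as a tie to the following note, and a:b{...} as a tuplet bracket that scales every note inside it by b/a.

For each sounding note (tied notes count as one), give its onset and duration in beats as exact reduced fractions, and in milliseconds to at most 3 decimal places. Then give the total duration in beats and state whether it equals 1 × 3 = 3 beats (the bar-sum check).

1) 0.0ms=0b +978.261ms=3/2b
2) 978.261ms=3/2b +978.261ms=3/2b
Σ=3b of 3 (92bpm 3/8) — PASS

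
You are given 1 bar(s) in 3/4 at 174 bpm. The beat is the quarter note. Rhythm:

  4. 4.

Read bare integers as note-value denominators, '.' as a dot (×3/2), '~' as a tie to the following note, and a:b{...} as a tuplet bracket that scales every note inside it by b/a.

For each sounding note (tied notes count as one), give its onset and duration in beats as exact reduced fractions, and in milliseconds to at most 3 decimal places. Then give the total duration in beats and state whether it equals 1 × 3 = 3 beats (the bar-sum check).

1) 0.0ms=0b +517.241ms=3/2b
2) 517.241ms=3/2b +517.241ms=3/2b
Σ=3b of 3 (174bpm 3/4) — PASS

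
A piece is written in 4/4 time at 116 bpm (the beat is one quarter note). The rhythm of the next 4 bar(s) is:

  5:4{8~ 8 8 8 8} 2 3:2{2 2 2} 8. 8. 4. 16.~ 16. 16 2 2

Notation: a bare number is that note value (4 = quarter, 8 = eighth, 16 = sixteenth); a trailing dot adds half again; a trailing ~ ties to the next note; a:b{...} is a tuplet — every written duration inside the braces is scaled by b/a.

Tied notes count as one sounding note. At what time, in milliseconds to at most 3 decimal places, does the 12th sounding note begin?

1. 0.0ms @ 0 + 413.793ms (4/5)
2. 413.793ms @ 4/5 + 206.897ms (2/5)
3. 620.69ms @ 6/5 + 206.897ms (2/5)
4. 827.586ms @ 8/5 + 206.897ms (2/5)
5. 1034.483ms @ 2 + 1034.483ms (2)
6. 2068.966ms @ 4 + 689.655ms (4/3)
7. 2758.621ms @ 16/3 + 689.655ms (4/3)
8. 3448.276ms @ 20/3 + 689.655ms (4/3)
9. 4137.931ms @ 8 + 387.931ms (3/4)
10. 4525.862ms @ 35/4 + 387.931ms (3/4)
11. 4913.793ms @ 19/2 + 775.862ms (3/2)
12. 5689.655ms @ 11 + 387.931ms (3/4)
13. 6077.586ms @ 47/4 + 129.31ms (1/4)
14. 6206.897ms @ 12 + 1034.483ms (2)
15. 7241.379ms @ 14 + 1034.483ms (2)

note 12 onset = 11b = 5689.655ms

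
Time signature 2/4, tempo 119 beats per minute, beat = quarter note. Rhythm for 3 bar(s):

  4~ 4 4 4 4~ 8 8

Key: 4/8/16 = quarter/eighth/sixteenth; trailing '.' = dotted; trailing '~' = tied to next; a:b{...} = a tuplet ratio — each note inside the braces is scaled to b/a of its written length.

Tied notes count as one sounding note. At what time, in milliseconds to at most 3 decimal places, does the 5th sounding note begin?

1. 0.0ms @ 0 + 1008.403ms (2)
2. 1008.403ms @ 2 + 504.202ms (1)
3. 1512.605ms @ 3 + 504.202ms (1)
4. 2016.807ms @ 4 + 756.303ms (3/2)
5. 2773.109ms @ 11/2 + 252.101ms (1/2)

note 5 onset = 11/2b = 2773.109ms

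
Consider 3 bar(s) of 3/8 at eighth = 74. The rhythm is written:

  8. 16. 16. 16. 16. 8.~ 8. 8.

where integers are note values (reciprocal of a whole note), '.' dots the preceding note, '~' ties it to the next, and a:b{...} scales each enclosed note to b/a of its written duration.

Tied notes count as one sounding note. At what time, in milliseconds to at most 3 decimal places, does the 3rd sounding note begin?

note 3 onset = 9/4b = 1824.324ms

1. 0.0ms @ 0 + 1216.216ms (3/2)
2. 1216.216ms @ 3/2 + 608.108ms (3/4)
3. 1824.324ms @ 9/4 + 608.108ms (3/4)
4. 2432.432ms @ 3 + 608.108ms (3/4)
5. 3040.541ms @ 15/4 + 608.108ms (3/4)
6. 3648.649ms @ 9/2 + 2432.432ms (3)
7. 6081.081ms @ 15/2 + 1216.216ms (3/2)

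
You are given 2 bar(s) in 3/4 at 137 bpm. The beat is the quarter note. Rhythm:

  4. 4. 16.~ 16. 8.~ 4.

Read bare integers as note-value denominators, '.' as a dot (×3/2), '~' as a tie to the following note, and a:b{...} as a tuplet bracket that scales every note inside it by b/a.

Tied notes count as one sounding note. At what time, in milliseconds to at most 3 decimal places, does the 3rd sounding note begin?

1. 0.0ms @ 0 + 656.934ms (3/2)
2. 656.934ms @ 3/2 + 656.934ms (3/2)
3. 1313.869ms @ 3 + 328.467ms (3/4)
4. 1642.336ms @ 15/4 + 985.401ms (9/4)

note 3 onset = 3b = 1313.869ms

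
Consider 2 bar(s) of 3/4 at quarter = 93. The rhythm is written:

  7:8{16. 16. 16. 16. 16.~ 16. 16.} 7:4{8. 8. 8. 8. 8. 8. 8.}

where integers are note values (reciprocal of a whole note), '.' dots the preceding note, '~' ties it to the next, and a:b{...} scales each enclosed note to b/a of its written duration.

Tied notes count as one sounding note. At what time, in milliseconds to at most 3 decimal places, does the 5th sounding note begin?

1. 0.0ms @ 0 + 276.498ms (3/7)
2. 276.498ms @ 3/7 + 276.498ms (3/7)
3. 552.995ms @ 6/7 + 276.498ms (3/7)
4. 829.493ms @ 9/7 + 276.498ms (3/7)
5. 1105.991ms @ 12/7 + 552.995ms (6/7)
6. 1658.986ms @ 18/7 + 276.498ms (3/7)
7. 1935.484ms @ 3 + 276.498ms (3/7)
8. 2211.982ms @ 24/7 + 276.498ms (3/7)
9. 2488.479ms @ 27/7 + 276.498ms (3/7)
10. 2764.977ms @ 30/7 + 276.498ms (3/7)
11. 3041.475ms @ 33/7 + 276.498ms (3/7)
12. 3317.972ms @ 36/7 + 276.498ms (3/7)
13. 3594.47ms @ 39/7 + 276.498ms (3/7)

note 5 onset = 12/7b = 1105.991ms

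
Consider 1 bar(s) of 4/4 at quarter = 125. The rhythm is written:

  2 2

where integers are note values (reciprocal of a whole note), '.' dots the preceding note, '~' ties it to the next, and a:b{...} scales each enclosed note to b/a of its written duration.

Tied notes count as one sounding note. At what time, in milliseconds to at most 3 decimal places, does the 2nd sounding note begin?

1. 0.0ms @ 0 + 960.0ms (2)
2. 960.0ms @ 2 + 960.0ms (2)

note 2 onset = 2b = 960.0ms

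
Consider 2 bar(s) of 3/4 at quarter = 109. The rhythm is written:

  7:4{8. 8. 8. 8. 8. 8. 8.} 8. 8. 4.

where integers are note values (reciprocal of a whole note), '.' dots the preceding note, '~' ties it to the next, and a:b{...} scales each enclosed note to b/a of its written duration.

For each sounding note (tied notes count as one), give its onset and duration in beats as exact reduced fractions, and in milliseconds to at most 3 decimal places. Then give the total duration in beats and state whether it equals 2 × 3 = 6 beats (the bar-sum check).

1) 0.0ms=0b +235.911ms=3/7b
2) 235.911ms=3/7b +235.911ms=3/7b
3) 471.822ms=6/7b +235.911ms=3/7b
4) 707.733ms=9/7b +235.911ms=3/7b
5) 943.644ms=12/7b +235.911ms=3/7b
6) 1179.554ms=15/7b +235.911ms=3/7b
7) 1415.465ms=18/7b +235.911ms=3/7b
8) 1651.376ms=3b +412.844ms=3/4b
9) 2064.22ms=15/4b +412.844ms=3/4b
10) 2477.064ms=9/2b +825.688ms=3/2b
Σ=6b of 6 (109bpm 3/4) — PASS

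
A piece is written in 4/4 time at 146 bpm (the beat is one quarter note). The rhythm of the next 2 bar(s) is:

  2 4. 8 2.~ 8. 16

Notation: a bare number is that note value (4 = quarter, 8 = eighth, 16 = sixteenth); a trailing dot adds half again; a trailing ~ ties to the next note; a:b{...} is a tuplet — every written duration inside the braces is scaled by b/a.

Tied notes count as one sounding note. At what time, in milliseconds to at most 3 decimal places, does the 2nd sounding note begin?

1. 0.0ms @ 0 + 821.918ms (2)
2. 821.918ms @ 2 + 616.438ms (3/2)
3. 1438.356ms @ 7/2 + 205.479ms (1/2)
4. 1643.836ms @ 4 + 1541.096ms (15/4)
5. 3184.932ms @ 31/4 + 102.74ms (1/4)

note 2 onset = 2b = 821.918ms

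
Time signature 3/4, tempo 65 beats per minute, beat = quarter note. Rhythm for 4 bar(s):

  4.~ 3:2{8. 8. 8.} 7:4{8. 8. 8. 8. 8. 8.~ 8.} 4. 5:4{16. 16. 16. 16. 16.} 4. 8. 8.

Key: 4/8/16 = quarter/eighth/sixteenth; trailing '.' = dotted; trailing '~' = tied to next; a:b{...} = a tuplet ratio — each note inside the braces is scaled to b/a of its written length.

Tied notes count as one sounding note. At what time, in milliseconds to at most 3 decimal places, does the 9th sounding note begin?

1. 0.0ms @ 0 + 1846.154ms (2)
2. 1846.154ms @ 2 + 461.538ms (1/2)
3. 2307.692ms @ 5/2 + 461.538ms (1/2)
4. 2769.231ms @ 3 + 395.604ms (3/7)
5. 3164.835ms @ 24/7 + 395.604ms (3/7)
6. 3560.44ms @ 27/7 + 395.604ms (3/7)
7. 3956.044ms @ 30/7 + 395.604ms (3/7)
8. 4351.648ms @ 33/7 + 395.604ms (3/7)
9. 4747.253ms @ 36/7 + 791.209ms (6/7)
10. 5538.462ms @ 6 + 1384.615ms (3/2)
11. 6923.077ms @ 15/2 + 276.923ms (3/10)
12. 7200.0ms @ 39/5 + 276.923ms (3/10)
13. 7476.923ms @ 81/10 + 276.923ms (3/10)
14. 7753.846ms @ 42/5 + 276.923ms (3/10)
15. 8030.769ms @ 87/10 + 276.923ms (3/10)
16. 8307.692ms @ 9 + 1384.615ms (3/2)
17. 9692.308ms @ 21/2 + 692.308ms (3/4)
18. 10384.615ms @ 45/4 + 692.308ms (3/4)

note 9 onset = 36/7b = 4747.253ms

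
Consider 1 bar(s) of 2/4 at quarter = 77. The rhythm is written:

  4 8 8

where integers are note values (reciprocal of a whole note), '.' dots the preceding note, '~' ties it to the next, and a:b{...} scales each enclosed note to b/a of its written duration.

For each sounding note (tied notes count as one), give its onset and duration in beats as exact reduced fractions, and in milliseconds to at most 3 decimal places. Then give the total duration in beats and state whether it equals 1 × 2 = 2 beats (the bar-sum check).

1) 0.0ms=0b +779.221ms=1b
2) 779.221ms=1b +389.61ms=1/2b
3) 1168.831ms=3/2b +389.61ms=1/2b
Σ=2b of 2 (77bpm 2/4) — PASS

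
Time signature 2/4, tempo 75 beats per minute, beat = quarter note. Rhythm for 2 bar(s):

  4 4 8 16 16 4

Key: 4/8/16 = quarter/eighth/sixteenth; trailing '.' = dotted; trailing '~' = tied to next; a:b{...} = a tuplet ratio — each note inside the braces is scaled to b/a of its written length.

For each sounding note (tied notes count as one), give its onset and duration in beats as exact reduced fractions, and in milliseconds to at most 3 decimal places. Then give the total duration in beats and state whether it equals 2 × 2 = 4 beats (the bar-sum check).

1) 0.0ms=0b +800.0ms=1b
2) 800.0ms=1b +800.0ms=1b
3) 1600.0ms=2b +400.0ms=1/2b
4) 2000.0ms=5/2b +200.0ms=1/4b
5) 2200.0ms=11/4b +200.0ms=1/4b
6) 2400.0ms=3b +800.0ms=1b
Σ=4b of 4 (75bpm 2/4) — PASS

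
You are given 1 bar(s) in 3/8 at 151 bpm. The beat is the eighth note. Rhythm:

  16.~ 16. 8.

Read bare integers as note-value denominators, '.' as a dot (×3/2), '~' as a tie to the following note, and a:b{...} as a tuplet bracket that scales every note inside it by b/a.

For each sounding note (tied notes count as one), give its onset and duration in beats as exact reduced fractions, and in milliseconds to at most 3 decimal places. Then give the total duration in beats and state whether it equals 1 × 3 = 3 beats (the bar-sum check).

1) 0.0ms=0b +596.026ms=3/2b
2) 596.026ms=3/2b +596.026ms=3/2b
Σ=3b of 3 (151bpm 3/8) — PASS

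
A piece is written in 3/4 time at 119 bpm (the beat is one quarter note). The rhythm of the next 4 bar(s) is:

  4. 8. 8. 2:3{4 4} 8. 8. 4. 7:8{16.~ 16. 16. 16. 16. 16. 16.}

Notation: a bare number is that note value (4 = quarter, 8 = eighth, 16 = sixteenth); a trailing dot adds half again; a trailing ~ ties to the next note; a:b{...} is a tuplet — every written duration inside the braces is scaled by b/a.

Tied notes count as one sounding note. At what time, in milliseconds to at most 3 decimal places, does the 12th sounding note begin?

1. 0.0ms @ 0 + 756.303ms (3/2)
2. 756.303ms @ 3/2 + 378.151ms (3/4)
3. 1134.454ms @ 9/4 + 378.151ms (3/4)
4. 1512.605ms @ 3 + 756.303ms (3/2)
5. 2268.908ms @ 9/2 + 756.303ms (3/2)
6. 3025.21ms @ 6 + 378.151ms (3/4)
7. 3403.361ms @ 27/4 + 378.151ms (3/4)
8. 3781.513ms @ 15/2 + 756.303ms (3/2)
9. 4537.815ms @ 9 + 432.173ms (6/7)
10. 4969.988ms @ 69/7 + 216.086ms (3/7)
11. 5186.074ms @ 72/7 + 216.086ms (3/7)
12. 5402.161ms @ 75/7 + 216.086ms (3/7)
13. 5618.247ms @ 78/7 + 216.086ms (3/7)
14. 5834.334ms @ 81/7 + 216.086ms (3/7)

note 12 onset = 75/7b = 5402.161ms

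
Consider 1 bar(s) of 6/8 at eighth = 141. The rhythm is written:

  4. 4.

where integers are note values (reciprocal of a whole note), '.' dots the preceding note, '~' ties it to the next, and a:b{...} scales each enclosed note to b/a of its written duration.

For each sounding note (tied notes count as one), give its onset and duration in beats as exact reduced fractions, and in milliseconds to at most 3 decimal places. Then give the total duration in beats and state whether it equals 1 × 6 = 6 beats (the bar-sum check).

1) 0.0ms=0b +1276.596ms=3b
2) 1276.596ms=3b +1276.596ms=3b
Σ=6b of 6 (141bpm 6/8) — PASS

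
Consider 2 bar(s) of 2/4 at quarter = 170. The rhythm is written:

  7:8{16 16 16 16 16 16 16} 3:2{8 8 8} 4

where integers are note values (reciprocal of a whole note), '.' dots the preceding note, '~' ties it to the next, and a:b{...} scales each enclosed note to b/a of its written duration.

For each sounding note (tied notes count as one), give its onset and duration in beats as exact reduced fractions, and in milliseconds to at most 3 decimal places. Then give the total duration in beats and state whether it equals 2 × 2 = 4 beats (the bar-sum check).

1) 0.0ms=0b +100.84ms=2/7b
2) 100.84ms=2/7b +100.84ms=2/7b
3) 201.681ms=4/7b +100.84ms=2/7b
4) 302.521ms=6/7b +100.84ms=2/7b
5) 403.361ms=8/7b +100.84ms=2/7b
6) 504.202ms=10/7b +100.84ms=2/7b
7) 605.042ms=12/7b +100.84ms=2/7b
8) 705.882ms=2b +117.647ms=1/3b
9) 823.529ms=7/3b +117.647ms=1/3b
10) 941.176ms=8/3b +117.647ms=1/3b
11) 1058.824ms=3b +352.941ms=1b
Σ=4b of 4 (170bpm 2/4) — PASS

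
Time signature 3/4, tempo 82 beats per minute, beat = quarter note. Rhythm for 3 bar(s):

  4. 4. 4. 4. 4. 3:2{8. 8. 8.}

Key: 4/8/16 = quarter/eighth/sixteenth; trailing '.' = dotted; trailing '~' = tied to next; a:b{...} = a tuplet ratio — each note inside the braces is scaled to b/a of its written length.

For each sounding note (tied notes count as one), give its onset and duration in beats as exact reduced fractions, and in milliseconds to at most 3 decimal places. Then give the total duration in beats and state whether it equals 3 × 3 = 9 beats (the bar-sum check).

1) 0.0ms=0b +1097.561ms=3/2b
2) 1097.561ms=3/2b +1097.561ms=3/2b
3) 2195.122ms=3b +1097.561ms=3/2b
4) 3292.683ms=9/2b +1097.561ms=3/2b
5) 4390.244ms=6b +1097.561ms=3/2b
6) 5487.805ms=15/2b +365.854ms=1/2b
7) 5853.659ms=8b +365.854ms=1/2b
8) 6219.512ms=17/2b +365.854ms=1/2b
Σ=9b of 9 (82bpm 3/4) — PASS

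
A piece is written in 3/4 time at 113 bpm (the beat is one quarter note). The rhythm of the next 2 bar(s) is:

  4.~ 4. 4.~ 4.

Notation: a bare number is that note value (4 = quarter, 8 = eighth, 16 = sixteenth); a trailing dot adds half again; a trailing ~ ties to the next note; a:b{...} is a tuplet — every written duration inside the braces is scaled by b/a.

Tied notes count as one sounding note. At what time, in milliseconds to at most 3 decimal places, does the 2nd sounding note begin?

note 2 onset = 3b = 1592.92ms

1. 0.0ms @ 0 + 1592.92ms (3)
2. 1592.92ms @ 3 + 1592.92ms (3)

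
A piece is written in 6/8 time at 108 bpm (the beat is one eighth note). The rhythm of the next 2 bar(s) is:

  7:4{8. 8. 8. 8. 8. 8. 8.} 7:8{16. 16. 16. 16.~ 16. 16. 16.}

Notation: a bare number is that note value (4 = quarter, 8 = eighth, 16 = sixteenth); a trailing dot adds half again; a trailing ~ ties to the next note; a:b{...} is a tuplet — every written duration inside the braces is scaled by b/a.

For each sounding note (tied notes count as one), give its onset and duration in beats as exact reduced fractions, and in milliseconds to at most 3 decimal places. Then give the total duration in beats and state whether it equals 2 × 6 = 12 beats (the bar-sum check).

1) 0.0ms=0b +476.19ms=6/7b
2) 476.19ms=6/7b +476.19ms=6/7b
3) 952.381ms=12/7b +476.19ms=6/7b
4) 1428.571ms=18/7b +476.19ms=6/7b
5) 1904.762ms=24/7b +476.19ms=6/7b
6) 2380.952ms=30/7b +476.19ms=6/7b
7) 2857.143ms=36/7b +476.19ms=6/7b
8) 3333.333ms=6b +476.19ms=6/7b
9) 3809.524ms=48/7b +476.19ms=6/7b
10) 4285.714ms=54/7b +476.19ms=6/7b
11) 4761.905ms=60/7b +952.381ms=12/7b
12) 5714.286ms=72/7b +476.19ms=6/7b
13) 6190.476ms=78/7b +476.19ms=6/7b
Σ=12b of 12 (108bpm 6/8) — PASS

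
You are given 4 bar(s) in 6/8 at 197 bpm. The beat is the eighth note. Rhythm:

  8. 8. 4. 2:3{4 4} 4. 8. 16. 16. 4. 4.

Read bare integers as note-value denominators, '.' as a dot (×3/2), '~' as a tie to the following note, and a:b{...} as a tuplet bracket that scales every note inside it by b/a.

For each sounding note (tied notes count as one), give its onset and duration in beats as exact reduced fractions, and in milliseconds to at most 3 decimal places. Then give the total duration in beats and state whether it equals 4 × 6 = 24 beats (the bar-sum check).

1) 0.0ms=0b +456.853ms=3/2b
2) 456.853ms=3/2b +456.853ms=3/2b
3) 913.706ms=3b +913.706ms=3b
4) 1827.411ms=6b +913.706ms=3b
5) 2741.117ms=9b +913.706ms=3b
6) 3654.822ms=12b +913.706ms=3b
7) 4568.528ms=15b +456.853ms=3/2b
8) 5025.381ms=33/2b +228.426ms=3/4b
9) 5253.807ms=69/4b +228.426ms=3/4b
10) 5482.234ms=18b +913.706ms=3b
11) 6395.939ms=21b +913.706ms=3b
Σ=24b of 24 (197bpm 6/8) — PASS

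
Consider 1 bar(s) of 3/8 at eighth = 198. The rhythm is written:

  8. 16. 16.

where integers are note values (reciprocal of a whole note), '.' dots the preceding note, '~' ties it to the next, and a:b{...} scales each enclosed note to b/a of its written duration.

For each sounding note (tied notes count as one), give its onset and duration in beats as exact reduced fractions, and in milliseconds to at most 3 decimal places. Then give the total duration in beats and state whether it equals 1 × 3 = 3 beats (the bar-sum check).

1) 0.0ms=0b +454.545ms=3/2b
2) 454.545ms=3/2b +227.273ms=3/4b
3) 681.818ms=9/4b +227.273ms=3/4b
Σ=3b of 3 (198bpm 3/8) — PASS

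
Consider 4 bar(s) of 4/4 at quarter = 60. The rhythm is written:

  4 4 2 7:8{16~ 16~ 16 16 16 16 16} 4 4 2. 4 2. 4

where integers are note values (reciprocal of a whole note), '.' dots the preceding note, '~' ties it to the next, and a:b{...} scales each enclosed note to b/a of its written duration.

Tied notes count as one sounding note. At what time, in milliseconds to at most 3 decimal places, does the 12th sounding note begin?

1. 0.0ms @ 0 + 1000.0ms (1)
2. 1000.0ms @ 1 + 1000.0ms (1)
3. 2000.0ms @ 2 + 2000.0ms (2)
4. 4000.0ms @ 4 + 857.143ms (6/7)
5. 4857.143ms @ 34/7 + 285.714ms (2/7)
6. 5142.857ms @ 36/7 + 285.714ms (2/7)
7. 5428.571ms @ 38/7 + 285.714ms (2/7)
8. 5714.286ms @ 40/7 + 285.714ms (2/7)
9. 6000.0ms @ 6 + 1000.0ms (1)
10. 7000.0ms @ 7 + 1000.0ms (1)
11. 8000.0ms @ 8 + 3000.0ms (3)
12. 11000.0ms @ 11 + 1000.0ms (1)
13. 12000.0ms @ 12 + 3000.0ms (3)
14. 15000.0ms @ 15 + 1000.0ms (1)

note 12 onset = 11b = 11000.0ms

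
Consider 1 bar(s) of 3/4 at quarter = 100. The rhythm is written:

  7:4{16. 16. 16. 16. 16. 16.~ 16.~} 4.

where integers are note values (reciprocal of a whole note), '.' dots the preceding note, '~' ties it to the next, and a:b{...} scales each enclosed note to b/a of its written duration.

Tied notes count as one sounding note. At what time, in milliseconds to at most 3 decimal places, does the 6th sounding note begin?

note 6 onset = 15/14b = 642.857ms

1. 0.0ms @ 0 + 128.571ms (3/14)
2. 128.571ms @ 3/14 + 128.571ms (3/14)
3. 257.143ms @ 3/7 + 128.571ms (3/14)
4. 385.714ms @ 9/14 + 128.571ms (3/14)
5. 514.286ms @ 6/7 + 128.571ms (3/14)
6. 642.857ms @ 15/14 + 1157.143ms (27/14)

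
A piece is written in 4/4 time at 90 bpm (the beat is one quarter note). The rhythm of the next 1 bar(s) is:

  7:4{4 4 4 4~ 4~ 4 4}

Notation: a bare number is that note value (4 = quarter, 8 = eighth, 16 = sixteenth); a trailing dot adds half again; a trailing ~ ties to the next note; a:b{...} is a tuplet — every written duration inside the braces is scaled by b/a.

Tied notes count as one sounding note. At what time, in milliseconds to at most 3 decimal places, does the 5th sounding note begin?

1. 0.0ms @ 0 + 380.952ms (4/7)
2. 380.952ms @ 4/7 + 380.952ms (4/7)
3. 761.905ms @ 8/7 + 380.952ms (4/7)
4. 1142.857ms @ 12/7 + 1142.857ms (12/7)
5. 2285.714ms @ 24/7 + 380.952ms (4/7)

note 5 onset = 24/7b = 2285.714ms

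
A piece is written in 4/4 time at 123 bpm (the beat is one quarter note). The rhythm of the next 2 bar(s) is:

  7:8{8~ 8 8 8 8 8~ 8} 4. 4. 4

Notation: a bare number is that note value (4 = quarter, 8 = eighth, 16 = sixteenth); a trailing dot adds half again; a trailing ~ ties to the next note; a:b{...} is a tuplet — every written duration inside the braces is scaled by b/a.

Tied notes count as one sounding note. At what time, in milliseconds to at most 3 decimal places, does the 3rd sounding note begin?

1. 0.0ms @ 0 + 557.491ms (8/7)
2. 557.491ms @ 8/7 + 278.746ms (4/7)
3. 836.237ms @ 12/7 + 278.746ms (4/7)
4. 1114.983ms @ 16/7 + 278.746ms (4/7)
5. 1393.728ms @ 20/7 + 557.491ms (8/7)
6. 1951.22ms @ 4 + 731.707ms (3/2)
7. 2682.927ms @ 11/2 + 731.707ms (3/2)
8. 3414.634ms @ 7 + 487.805ms (1)

note 3 onset = 12/7b = 836.237ms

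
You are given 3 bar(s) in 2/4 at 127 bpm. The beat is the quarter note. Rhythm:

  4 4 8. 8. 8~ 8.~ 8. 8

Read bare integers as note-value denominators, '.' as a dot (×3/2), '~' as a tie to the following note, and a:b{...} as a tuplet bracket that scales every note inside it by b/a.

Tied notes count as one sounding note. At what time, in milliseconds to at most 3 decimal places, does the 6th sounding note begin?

note 6 onset = 11/2b = 2598.425ms

1. 0.0ms @ 0 + 472.441ms (1)
2. 472.441ms @ 1 + 472.441ms (1)
3. 944.882ms @ 2 + 354.331ms (3/4)
4. 1299.213ms @ 11/4 + 354.331ms (3/4)
5. 1653.543ms @ 7/2 + 944.882ms (2)
6. 2598.425ms @ 11/2 + 236.22ms (1/2)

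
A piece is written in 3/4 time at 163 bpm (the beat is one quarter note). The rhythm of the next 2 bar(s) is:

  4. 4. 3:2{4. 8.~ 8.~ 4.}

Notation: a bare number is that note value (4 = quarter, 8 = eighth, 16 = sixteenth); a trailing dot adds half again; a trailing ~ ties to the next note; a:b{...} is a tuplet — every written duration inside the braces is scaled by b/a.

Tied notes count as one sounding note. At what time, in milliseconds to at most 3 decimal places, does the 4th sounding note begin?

1. 0.0ms @ 0 + 552.147ms (3/2)
2. 552.147ms @ 3/2 + 552.147ms (3/2)
3. 1104.294ms @ 3 + 368.098ms (1)
4. 1472.393ms @ 4 + 736.196ms (2)

note 4 onset = 4b = 1472.393ms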